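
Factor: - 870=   -  2^1*3^1 * 5^1*29^1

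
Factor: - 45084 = - 2^2*3^1*  13^1*17^2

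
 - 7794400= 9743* (-800) 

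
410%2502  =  410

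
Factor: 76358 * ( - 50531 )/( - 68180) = 2^( - 1 )*5^(  -  1)*7^(- 1 )*13^3*23^1*73^1*487^( - 1 )*523^1 = 1929223049/34090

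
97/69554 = 97/69554=0.00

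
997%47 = 10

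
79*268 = 21172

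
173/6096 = 173/6096 = 0.03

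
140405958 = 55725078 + 84680880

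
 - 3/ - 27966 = 1/9322 = 0.00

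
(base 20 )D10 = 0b1010001100100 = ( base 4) 1101210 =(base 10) 5220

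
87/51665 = 87/51665= 0.00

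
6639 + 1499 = 8138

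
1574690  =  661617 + 913073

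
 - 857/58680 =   -  857/58680 = - 0.01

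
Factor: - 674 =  - 2^1* 337^1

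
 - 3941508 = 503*( -7836 ) 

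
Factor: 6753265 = 5^1*19^1*67^1*1061^1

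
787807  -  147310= 640497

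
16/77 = 16/77 = 0.21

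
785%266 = 253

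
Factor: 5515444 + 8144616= 13660060 = 2^2*5^1*683003^1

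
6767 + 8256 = 15023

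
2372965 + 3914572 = 6287537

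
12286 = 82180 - 69894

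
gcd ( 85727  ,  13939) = 1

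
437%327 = 110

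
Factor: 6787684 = 2^2*113^1* 15017^1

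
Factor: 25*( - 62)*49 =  - 75950 = - 2^1*5^2*7^2*31^1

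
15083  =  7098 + 7985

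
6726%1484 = 790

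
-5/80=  - 1/16 = - 0.06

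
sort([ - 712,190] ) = [-712, 190]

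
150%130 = 20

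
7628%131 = 30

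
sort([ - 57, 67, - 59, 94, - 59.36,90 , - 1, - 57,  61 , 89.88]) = [-59.36 , - 59,-57, - 57, - 1, 61 , 67, 89.88, 90,94] 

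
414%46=0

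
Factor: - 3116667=- 3^1 * 251^1*4139^1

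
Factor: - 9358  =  -2^1 *4679^1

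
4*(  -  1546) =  - 6184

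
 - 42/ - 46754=21/23377 = 0.00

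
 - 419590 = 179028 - 598618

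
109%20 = 9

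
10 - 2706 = -2696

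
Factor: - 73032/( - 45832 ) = 537/337 = 3^1*179^1*337^(-1 )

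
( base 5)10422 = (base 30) oh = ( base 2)1011100001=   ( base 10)737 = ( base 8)1341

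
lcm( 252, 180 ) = 1260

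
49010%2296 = 794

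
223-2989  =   - 2766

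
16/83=16/83 = 0.19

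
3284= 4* 821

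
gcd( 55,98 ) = 1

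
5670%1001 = 665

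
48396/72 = 672 + 1/6 = 672.17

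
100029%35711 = 28607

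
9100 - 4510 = 4590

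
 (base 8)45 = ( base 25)1c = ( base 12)31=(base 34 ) 13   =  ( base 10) 37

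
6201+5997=12198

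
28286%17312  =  10974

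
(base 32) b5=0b101100101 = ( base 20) HH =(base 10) 357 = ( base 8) 545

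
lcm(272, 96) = 1632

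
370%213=157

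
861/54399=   287/18133 = 0.02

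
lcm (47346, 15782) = 47346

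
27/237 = 9/79 = 0.11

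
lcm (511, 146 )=1022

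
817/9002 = 817/9002 = 0.09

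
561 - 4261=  -3700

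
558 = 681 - 123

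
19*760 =14440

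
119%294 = 119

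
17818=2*8909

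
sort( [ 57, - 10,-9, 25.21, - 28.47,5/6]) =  [ - 28.47,  -  10, - 9, 5/6 , 25.21, 57]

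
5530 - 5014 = 516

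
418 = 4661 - 4243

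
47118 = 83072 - 35954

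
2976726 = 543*5482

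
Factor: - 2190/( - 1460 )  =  2^( - 1 )*3^1 =3/2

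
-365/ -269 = 1 + 96/269 = 1.36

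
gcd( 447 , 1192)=149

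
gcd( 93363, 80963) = 1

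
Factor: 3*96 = 288  =  2^5*3^2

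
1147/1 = 1147 =1147.00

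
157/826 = 157/826 = 0.19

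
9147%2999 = 150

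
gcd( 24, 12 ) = 12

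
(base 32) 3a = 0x6A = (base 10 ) 106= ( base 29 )3J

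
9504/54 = 176 = 176.00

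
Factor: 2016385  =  5^1 * 7^1 * 53^1*1087^1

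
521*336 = 175056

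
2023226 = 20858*97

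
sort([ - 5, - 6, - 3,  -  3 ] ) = [ -6, - 5, - 3,  -  3] 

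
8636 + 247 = 8883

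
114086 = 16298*7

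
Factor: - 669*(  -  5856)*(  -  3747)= - 2^5*3^3*61^1*223^1*1249^1 = - 14679487008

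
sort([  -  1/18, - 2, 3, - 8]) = [ -8,- 2, - 1/18,  3]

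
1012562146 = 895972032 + 116590114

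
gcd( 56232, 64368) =72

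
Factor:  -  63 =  - 3^2*7^1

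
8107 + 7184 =15291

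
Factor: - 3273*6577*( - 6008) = 129331338168 =2^3 *3^1 *751^1 * 1091^1* 6577^1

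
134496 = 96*1401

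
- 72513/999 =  - 8057/111 = - 72.59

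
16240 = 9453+6787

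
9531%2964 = 639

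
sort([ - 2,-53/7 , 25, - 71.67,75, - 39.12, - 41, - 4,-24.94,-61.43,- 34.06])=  [ - 71.67 , - 61.43,  -  41, - 39.12, - 34.06, - 24.94, - 53/7 , - 4, - 2,25,  75 ] 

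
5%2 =1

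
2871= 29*99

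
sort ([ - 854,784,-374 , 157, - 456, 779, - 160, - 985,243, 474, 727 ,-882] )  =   [ - 985,-882,-854,-456,-374,- 160, 157, 243, 474, 727, 779,784 ]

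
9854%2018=1782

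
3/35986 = 3/35986 = 0.00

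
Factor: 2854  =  2^1*1427^1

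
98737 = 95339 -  - 3398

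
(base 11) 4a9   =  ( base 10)603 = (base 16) 25b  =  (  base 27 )m9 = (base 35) h8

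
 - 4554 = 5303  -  9857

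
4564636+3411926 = 7976562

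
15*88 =1320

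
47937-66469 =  - 18532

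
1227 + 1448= 2675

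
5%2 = 1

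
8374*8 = 66992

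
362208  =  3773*96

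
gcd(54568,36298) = 2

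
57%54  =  3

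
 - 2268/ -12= 189+ 0/1 = 189.00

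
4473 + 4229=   8702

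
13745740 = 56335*244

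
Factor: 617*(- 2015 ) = - 1243255 = - 5^1*13^1 *31^1*617^1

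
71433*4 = 285732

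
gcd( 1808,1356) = 452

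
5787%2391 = 1005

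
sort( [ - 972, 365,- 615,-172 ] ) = [ - 972, - 615, - 172, 365]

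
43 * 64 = 2752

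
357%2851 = 357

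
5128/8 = 641 =641.00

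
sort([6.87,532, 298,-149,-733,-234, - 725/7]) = [-733,- 234, - 149, -725/7,6.87,298,532]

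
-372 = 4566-4938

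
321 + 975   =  1296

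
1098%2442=1098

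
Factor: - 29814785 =  -  5^1*7^2*11^1 * 13^1 * 23^1 * 37^1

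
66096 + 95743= 161839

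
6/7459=6/7459 =0.00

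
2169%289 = 146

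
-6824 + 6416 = -408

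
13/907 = 13/907 = 0.01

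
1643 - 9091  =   - 7448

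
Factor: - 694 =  - 2^1 * 347^1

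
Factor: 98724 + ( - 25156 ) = 2^5*11^2*19^1 = 73568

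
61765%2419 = 1290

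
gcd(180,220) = 20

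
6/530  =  3/265 =0.01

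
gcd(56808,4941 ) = 27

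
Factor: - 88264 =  - 2^3 * 11^1*17^1*59^1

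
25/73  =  25/73=0.34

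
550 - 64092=-63542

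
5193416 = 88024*59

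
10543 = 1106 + 9437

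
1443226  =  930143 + 513083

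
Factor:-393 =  -3^1  *  131^1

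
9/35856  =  1/3984 = 0.00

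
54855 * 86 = 4717530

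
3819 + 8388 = 12207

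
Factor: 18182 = 2^1*9091^1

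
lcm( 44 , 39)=1716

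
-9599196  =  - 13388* 717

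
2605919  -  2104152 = 501767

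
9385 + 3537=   12922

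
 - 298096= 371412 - 669508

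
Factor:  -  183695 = - 5^1 * 36739^1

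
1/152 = 1/152 = 0.01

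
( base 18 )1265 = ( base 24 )bah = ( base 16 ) 19C1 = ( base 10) 6593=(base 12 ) 3995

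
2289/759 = 763/253 = 3.02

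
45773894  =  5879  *7786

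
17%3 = 2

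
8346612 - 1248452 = 7098160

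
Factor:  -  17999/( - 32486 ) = 41/74 = 2^( - 1)*37^( - 1)*41^1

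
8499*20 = 169980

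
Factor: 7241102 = 2^1*11^1*47^2*149^1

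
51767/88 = 51767/88  =  588.26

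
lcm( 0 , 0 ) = 0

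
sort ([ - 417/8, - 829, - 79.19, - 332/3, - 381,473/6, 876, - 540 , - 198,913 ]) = [ - 829, - 540, - 381, - 198, - 332/3,  -  79.19, - 417/8,473/6, 876,913]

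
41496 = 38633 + 2863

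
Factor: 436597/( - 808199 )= - 97^1*263^( - 1)*439^ ( - 1)*643^1  =  -  62371/115457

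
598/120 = 299/60 = 4.98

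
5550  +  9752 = 15302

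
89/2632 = 89/2632= 0.03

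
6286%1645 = 1351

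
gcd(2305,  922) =461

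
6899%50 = 49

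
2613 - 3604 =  - 991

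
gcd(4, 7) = 1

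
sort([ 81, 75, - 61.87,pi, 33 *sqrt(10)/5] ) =[- 61.87, pi, 33*sqrt(10)/5,75,81]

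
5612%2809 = 2803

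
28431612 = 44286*642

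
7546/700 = 10 + 39/50 = 10.78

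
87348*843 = 73634364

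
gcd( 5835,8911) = 1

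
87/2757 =29/919 = 0.03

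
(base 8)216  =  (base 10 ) 142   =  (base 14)A2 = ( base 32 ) 4E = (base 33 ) 4a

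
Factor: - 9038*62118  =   - 561422484=- 2^2 *3^2*7^1*17^1*29^1 * 4519^1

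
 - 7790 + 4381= - 3409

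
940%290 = 70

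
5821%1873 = 202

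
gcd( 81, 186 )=3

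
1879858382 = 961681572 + 918176810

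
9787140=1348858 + 8438282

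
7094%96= 86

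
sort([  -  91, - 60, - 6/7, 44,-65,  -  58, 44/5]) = [ - 91,  -  65, - 60 ,  -  58, - 6/7,44/5,  44]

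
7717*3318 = 25605006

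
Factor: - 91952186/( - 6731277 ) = 2^1*3^( - 1 ) * 7^( - 2)*29^( - 1)*1579^(- 1 ) * 45976093^1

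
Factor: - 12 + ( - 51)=-3^2*7^1 = - 63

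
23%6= 5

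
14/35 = 2/5 = 0.40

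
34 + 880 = 914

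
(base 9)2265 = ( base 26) 2cf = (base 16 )68f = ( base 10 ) 1679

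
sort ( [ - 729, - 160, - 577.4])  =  [ - 729,-577.4, - 160]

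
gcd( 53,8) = 1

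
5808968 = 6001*968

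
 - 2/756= - 1 + 377/378 = - 0.00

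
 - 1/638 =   -  1/638= - 0.00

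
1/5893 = 1/5893=0.00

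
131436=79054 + 52382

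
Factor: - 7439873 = - 7^1*503^1*2113^1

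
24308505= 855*28431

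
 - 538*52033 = - 27993754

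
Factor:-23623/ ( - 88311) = 3^(-1 ) * 23623^1*29437^( - 1) 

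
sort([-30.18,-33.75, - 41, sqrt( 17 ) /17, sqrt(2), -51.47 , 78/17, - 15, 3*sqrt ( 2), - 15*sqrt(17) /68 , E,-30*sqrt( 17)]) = [-30*sqrt( 17),  -  51.47, -41,  -  33.75, - 30.18,-15, - 15*sqrt(17) /68,sqrt( 17)/17, sqrt(2),E,3 * sqrt(2 ), 78/17]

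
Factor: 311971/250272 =359/288 = 2^(  -  5 ) * 3^( - 2 )*359^1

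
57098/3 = 57098/3 = 19032.67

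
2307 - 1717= 590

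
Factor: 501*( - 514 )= - 2^1*3^1*167^1*257^1 = - 257514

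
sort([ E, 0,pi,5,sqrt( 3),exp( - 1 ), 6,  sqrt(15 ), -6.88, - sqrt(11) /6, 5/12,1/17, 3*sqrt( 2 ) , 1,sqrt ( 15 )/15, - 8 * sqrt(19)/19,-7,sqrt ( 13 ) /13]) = [ - 7,  -  6.88, - 8*sqrt( 19 )/19 , - sqrt( 11 ) /6, 0, 1/17 , sqrt(15)/15, sqrt(13 ) /13,  exp(-1 ),5/12,1, sqrt( 3),E,pi,sqrt( 15),3*sqrt( 2 ),5, 6] 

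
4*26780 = 107120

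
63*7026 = 442638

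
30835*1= 30835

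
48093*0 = 0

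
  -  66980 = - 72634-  - 5654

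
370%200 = 170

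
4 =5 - 1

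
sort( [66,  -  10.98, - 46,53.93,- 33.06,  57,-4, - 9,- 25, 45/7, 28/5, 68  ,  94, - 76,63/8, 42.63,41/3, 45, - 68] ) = [-76, - 68 , - 46, - 33.06 , - 25, - 10.98,- 9, - 4,28/5,45/7,63/8, 41/3,42.63,  45, 53.93,57,  66, 68, 94 ]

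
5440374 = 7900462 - 2460088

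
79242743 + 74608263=153851006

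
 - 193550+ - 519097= - 712647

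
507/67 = 7 + 38/67 = 7.57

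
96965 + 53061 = 150026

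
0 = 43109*0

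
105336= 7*15048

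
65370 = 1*65370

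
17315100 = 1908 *9075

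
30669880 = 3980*7706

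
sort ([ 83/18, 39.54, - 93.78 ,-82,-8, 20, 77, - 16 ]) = [ - 93.78 , - 82, - 16, - 8, 83/18, 20, 39.54, 77]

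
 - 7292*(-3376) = 24617792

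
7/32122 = 7/32122 = 0.00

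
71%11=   5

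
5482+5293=10775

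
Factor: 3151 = 23^1*137^1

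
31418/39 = 31418/39 = 805.59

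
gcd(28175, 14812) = 161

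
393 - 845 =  -452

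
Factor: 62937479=11^1 *5721589^1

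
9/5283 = 1/587 = 0.00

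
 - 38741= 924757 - 963498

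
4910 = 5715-805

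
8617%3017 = 2583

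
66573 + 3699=70272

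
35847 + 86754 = 122601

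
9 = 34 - 25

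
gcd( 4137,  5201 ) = 7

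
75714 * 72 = 5451408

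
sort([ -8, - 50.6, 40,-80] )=[ - 80, - 50.6,-8,40 ]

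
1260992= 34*37088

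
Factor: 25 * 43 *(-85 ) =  - 5^3 * 17^1*43^1 = - 91375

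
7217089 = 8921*809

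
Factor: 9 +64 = 73^1 = 73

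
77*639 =49203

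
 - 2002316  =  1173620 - 3175936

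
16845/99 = 170+5/33 =170.15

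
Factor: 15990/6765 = 26/11 = 2^1*11^ ( - 1)*13^1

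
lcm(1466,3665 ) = 7330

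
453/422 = 1 + 31/422 = 1.07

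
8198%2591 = 425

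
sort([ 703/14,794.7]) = [ 703/14,794.7 ] 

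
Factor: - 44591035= - 5^1*8918207^1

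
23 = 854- 831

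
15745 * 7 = 110215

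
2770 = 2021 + 749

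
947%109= 75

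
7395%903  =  171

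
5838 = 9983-4145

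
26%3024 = 26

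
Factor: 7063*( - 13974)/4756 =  - 49349181/2378 = - 2^( - 1)*3^1*7^1 * 17^1*29^( - 1) * 41^( - 1)*137^1*1009^1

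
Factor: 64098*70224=2^5*3^4 * 7^1*11^1*19^1*1187^1 = 4501217952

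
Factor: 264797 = 13^1*20369^1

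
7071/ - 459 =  - 16 + 91/153 = -  15.41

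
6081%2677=727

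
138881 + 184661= 323542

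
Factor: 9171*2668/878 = 12234114/439 = 2^1 * 3^2*23^1 * 29^1*439^( - 1)*1019^1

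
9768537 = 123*79419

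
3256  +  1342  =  4598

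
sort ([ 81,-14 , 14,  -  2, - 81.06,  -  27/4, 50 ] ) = [  -  81.06,-14, - 27/4,-2, 14, 50, 81]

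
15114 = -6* (-2519) 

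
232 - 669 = -437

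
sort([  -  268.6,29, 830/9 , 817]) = [ - 268.6 , 29,830/9,817 ]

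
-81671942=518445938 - 600117880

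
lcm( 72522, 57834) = 4568886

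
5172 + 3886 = 9058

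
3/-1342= - 3/1342=- 0.00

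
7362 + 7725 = 15087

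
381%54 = 3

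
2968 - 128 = 2840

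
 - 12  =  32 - 44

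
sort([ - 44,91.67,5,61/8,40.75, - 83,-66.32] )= [-83, - 66.32, - 44,  5,61/8,40.75,91.67] 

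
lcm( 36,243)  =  972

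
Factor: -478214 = -2^1 * 11^1 * 21737^1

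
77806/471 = 77806/471  =  165.19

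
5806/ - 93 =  - 63 + 53/93 = - 62.43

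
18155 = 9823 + 8332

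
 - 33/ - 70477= 3/6407 = 0.00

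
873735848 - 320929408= 552806440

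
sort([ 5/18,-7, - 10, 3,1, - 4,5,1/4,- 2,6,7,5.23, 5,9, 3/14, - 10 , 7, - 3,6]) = [ - 10, - 10, - 7, - 4, - 3, - 2, 3/14,1/4,5/18,  1, 3, 5,5, 5.23, 6, 6,7, 7, 9]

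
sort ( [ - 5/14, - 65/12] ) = [ - 65/12 , - 5/14 ]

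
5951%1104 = 431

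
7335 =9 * 815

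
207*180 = 37260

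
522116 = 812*643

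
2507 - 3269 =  - 762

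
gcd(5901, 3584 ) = 7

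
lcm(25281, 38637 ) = 2047761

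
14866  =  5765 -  - 9101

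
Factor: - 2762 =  - 2^1*1381^1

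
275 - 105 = 170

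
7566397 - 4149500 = 3416897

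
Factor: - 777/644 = - 111/92 = - 2^( - 2 )*3^1*23^(-1 )*37^1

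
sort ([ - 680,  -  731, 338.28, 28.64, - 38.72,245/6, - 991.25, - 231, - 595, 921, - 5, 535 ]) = [ - 991.25, - 731, - 680, - 595, - 231, - 38.72 ,  -  5,28.64, 245/6,338.28,535, 921 ]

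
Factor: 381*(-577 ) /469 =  - 3^1*7^( - 1)*67^(-1)*127^1 * 577^1 = - 219837/469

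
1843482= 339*5438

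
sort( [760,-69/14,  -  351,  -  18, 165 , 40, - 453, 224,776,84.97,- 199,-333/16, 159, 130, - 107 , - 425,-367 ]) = [-453, - 425, - 367, - 351,-199, - 107,  -  333/16,- 18,  -  69/14,40, 84.97,130, 159,165, 224, 760 , 776]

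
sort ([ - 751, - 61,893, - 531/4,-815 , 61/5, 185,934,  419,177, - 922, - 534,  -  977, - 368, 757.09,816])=[ - 977, - 922, - 815 , - 751,  -  534, - 368, - 531/4,-61, 61/5, 177,185 , 419, 757.09, 816,  893, 934]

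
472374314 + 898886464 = 1371260778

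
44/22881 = 44/22881 = 0.00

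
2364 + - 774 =1590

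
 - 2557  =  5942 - 8499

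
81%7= 4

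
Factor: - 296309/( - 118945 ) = 5^ ( - 1) * 13^1*23^1 * 991^1*23789^( - 1 ) 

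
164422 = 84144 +80278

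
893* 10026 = 8953218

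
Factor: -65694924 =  -2^2*3^2*1824859^1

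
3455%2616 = 839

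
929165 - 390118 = 539047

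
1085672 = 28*38774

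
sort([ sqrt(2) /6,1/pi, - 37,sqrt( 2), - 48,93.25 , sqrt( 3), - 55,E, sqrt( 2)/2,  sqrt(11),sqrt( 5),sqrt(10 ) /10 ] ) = [ - 55, - 48, - 37,sqrt(2)/6,sqrt( 10) /10 , 1/pi, sqrt( 2)/2,sqrt(  2),  sqrt(3),sqrt( 5 ),E,sqrt( 11),93.25]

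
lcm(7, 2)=14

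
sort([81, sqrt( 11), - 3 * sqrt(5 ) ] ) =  [-3*sqrt(5), sqrt(11) , 81 ]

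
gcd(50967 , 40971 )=21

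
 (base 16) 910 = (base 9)3157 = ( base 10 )2320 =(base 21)55A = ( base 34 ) 208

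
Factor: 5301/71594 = 2^( - 1) * 3^2 *19^1*31^1*35797^(  -  1)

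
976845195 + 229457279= 1206302474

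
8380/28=2095/7 = 299.29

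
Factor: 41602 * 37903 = 1576840606 = 2^1*11^1*29^1*31^1*61^1*1307^1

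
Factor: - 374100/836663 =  - 2^2*3^1*5^2*29^1*43^1*836663^( - 1)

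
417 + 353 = 770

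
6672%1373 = 1180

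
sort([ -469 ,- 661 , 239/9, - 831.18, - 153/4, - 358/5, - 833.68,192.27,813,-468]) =[-833.68, -831.18, - 661, - 469,-468, - 358/5,-153/4,239/9,  192.27,813] 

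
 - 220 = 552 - 772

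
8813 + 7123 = 15936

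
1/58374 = 1/58374= 0.00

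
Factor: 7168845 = 3^1*5^1 * 229^1*2087^1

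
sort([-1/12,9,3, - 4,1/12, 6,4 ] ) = [ - 4,-1/12 , 1/12,3, 4,6, 9 ]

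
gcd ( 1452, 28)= 4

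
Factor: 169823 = 169823^1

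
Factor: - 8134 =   -  2^1*7^2*83^1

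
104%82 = 22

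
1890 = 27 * 70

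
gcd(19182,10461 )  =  3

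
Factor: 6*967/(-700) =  - 2^ (-1)*3^1 * 5^(-2)  *7^(- 1 )*967^1 = - 2901/350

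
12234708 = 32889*372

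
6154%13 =5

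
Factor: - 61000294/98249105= - 2^1*5^( - 1)*127^ ( -1)*967^1*31541^1 *154723^( - 1)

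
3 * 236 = 708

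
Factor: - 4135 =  - 5^1*827^1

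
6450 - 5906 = 544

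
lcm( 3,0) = 0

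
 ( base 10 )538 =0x21A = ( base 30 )hs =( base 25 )LD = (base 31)HB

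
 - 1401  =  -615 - 786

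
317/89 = 317/89  =  3.56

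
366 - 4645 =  - 4279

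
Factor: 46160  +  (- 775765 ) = -729605  =  - 5^1*337^1*433^1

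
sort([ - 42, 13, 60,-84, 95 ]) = [ - 84, - 42, 13, 60,95]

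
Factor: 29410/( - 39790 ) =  - 17/23 = - 17^1*23^( - 1)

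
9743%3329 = 3085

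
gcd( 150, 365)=5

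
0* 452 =0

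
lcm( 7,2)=14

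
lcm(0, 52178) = 0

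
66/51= 1 + 5/17 =1.29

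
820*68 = 55760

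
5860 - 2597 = 3263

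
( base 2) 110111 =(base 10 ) 55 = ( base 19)2h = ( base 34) 1l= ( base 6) 131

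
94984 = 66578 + 28406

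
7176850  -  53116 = 7123734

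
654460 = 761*860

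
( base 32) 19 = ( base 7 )56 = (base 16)29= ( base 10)41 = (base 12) 35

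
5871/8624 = 5871/8624 = 0.68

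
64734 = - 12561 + 77295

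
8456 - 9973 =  - 1517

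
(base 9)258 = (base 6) 555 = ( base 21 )a5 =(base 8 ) 327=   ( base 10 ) 215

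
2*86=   172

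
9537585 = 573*16645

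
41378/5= 8275 + 3/5 = 8275.60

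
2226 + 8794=11020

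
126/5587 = 126/5587  =  0.02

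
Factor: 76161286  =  2^1*38080643^1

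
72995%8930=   1555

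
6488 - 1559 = 4929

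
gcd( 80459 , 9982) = 1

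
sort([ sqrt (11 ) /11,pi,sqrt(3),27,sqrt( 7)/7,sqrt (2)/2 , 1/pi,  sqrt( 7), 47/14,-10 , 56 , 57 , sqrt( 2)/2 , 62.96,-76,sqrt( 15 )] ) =[-76,  -  10 , sqrt(11)/11,1/pi,sqrt(7 ) /7,sqrt ( 2)/2,sqrt( 2)/2,sqrt(3 ),  sqrt( 7),pi,47/14,sqrt(15),27,56,  57, 62.96 ]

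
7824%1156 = 888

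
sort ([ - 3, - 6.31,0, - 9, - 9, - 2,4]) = [ - 9, - 9 ,- 6.31, - 3, - 2,0 , 4]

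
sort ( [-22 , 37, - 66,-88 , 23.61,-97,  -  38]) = [-97, - 88, - 66,  -  38,  -  22 , 23.61 , 37 ] 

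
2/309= 2/309 = 0.01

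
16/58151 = 16/58151 = 0.00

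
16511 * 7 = 115577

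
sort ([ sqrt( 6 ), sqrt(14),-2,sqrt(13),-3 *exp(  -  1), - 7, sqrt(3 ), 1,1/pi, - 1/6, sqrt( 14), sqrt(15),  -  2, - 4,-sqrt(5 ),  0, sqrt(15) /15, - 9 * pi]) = [  -  9*pi, - 7,- 4,-sqrt(5),-2, - 2, - 3* exp( - 1),  -  1/6,0,sqrt( 15) /15 , 1/pi, 1,  sqrt(3 ),  sqrt( 6), sqrt( 13),sqrt( 14),sqrt(14),sqrt( 15 )]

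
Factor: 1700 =2^2*5^2*17^1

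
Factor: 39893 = 7^1*41^1*139^1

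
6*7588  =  45528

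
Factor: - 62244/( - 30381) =84/41 = 2^2*3^1*7^1*41^( - 1 ) 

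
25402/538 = 12701/269 = 47.22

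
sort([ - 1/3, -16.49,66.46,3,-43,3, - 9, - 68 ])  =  [ - 68, - 43,- 16.49,-9, - 1/3,3, 3,  66.46]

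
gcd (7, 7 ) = 7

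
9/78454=9/78454 = 0.00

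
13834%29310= 13834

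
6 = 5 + 1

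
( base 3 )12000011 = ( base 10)3649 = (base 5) 104044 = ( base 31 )3om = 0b111001000001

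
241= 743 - 502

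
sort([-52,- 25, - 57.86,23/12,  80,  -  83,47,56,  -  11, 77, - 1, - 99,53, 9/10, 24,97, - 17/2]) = [ - 99, - 83,-57.86,  -  52,  -  25, - 11  ,  -  17/2,-1,9/10, 23/12, 24 , 47,53,56,77,80, 97]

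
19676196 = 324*60729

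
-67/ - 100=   67/100 = 0.67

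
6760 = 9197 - 2437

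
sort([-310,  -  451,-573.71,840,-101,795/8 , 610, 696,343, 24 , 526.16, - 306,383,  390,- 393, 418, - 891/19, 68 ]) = [ - 573.71, - 451  ,-393, - 310, - 306, - 101, - 891/19,24, 68,795/8,343,  383,390,418, 526.16, 610,696,840 ] 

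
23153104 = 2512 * 9217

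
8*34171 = 273368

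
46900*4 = 187600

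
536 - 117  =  419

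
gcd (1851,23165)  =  1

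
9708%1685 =1283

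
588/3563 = 84/509 =0.17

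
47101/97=47101/97 = 485.58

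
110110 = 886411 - 776301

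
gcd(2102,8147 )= 1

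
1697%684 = 329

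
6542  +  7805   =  14347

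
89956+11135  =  101091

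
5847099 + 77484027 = 83331126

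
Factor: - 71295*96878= -2^1*3^1*5^1*7^2*59^1*97^1 *821^1=- 6906917010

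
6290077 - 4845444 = 1444633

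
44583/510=14861/170 = 87.42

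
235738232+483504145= 719242377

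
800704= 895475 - 94771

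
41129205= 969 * 42445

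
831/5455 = 831/5455 = 0.15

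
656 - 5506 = - 4850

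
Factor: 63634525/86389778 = 2^( - 1 )*5^2*449^1*1973^( - 1 )*5669^1*21893^( - 1 )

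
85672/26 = 42836/13 = 3295.08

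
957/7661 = 957/7661 =0.12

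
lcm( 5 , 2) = 10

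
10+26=36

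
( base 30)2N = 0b1010011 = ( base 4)1103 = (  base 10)83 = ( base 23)3e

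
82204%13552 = 892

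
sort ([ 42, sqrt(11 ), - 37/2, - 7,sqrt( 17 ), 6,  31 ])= [ - 37/2, - 7, sqrt( 11) , sqrt(17),6,  31,42 ] 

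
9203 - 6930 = 2273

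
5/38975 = 1/7795 = 0.00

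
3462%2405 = 1057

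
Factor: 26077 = 89^1*293^1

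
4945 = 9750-4805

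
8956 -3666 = 5290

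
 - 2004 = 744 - 2748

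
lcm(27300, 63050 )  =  2648100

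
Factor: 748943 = 13^1*53^1*1087^1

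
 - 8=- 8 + 0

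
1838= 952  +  886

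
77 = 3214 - 3137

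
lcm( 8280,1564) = 140760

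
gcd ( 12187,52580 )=1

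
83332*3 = 249996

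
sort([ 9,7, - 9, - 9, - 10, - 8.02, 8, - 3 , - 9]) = [ -10, - 9, - 9, - 9, - 8.02,  -  3,7, 8,9 ] 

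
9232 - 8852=380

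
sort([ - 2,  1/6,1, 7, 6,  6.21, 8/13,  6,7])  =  [ - 2, 1/6,8/13,1, 6, 6, 6.21, 7 , 7]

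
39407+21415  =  60822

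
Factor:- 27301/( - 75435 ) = 3^( - 1)* 5^( - 1)*23^1 * 47^ ( - 1 )*107^(-1)*1187^1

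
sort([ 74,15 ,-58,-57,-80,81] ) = [ -80, - 58,-57, 15,74,81]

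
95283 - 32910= 62373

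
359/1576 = 359/1576 = 0.23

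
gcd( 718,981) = 1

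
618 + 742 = 1360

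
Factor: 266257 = 449^1*593^1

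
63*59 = 3717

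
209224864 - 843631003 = - 634406139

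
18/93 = 6/31 =0.19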